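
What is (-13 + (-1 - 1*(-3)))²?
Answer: 121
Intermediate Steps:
(-13 + (-1 - 1*(-3)))² = (-13 + (-1 + 3))² = (-13 + 2)² = (-11)² = 121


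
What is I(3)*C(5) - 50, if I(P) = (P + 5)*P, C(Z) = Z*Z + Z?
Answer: 670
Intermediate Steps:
C(Z) = Z + Z² (C(Z) = Z² + Z = Z + Z²)
I(P) = P*(5 + P) (I(P) = (5 + P)*P = P*(5 + P))
I(3)*C(5) - 50 = (3*(5 + 3))*(5*(1 + 5)) - 50 = (3*8)*(5*6) - 50 = 24*30 - 50 = 720 - 50 = 670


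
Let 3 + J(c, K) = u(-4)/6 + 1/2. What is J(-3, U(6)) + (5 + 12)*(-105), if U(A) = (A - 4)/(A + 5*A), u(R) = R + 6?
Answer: -10723/6 ≈ -1787.2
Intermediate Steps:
u(R) = 6 + R
U(A) = (-4 + A)/(6*A) (U(A) = (-4 + A)/((6*A)) = (-4 + A)*(1/(6*A)) = (-4 + A)/(6*A))
J(c, K) = -13/6 (J(c, K) = -3 + ((6 - 4)/6 + 1/2) = -3 + (2*(⅙) + 1*(½)) = -3 + (⅓ + ½) = -3 + ⅚ = -13/6)
J(-3, U(6)) + (5 + 12)*(-105) = -13/6 + (5 + 12)*(-105) = -13/6 + 17*(-105) = -13/6 - 1785 = -10723/6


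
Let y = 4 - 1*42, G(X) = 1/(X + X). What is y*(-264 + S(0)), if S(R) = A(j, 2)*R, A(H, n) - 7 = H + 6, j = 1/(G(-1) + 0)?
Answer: 10032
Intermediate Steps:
G(X) = 1/(2*X)
j = -2 (j = 1/((½)/(-1) + 0) = 1/((½)*(-1) + 0) = 1/(-½ + 0) = 1/(-½) = -2)
A(H, n) = 13 + H (A(H, n) = 7 + (H + 6) = 7 + (6 + H) = 13 + H)
y = -38 (y = 4 - 42 = -38)
S(R) = 11*R (S(R) = (13 - 2)*R = 11*R)
y*(-264 + S(0)) = -38*(-264 + 11*0) = -38*(-264 + 0) = -38*(-264) = 10032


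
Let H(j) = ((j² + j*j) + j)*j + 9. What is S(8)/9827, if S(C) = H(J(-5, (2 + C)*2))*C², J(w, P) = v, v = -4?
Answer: -6592/9827 ≈ -0.67080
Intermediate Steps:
J(w, P) = -4
H(j) = 9 + j*(j + 2*j²) (H(j) = ((j² + j²) + j)*j + 9 = (2*j² + j)*j + 9 = (j + 2*j²)*j + 9 = j*(j + 2*j²) + 9 = 9 + j*(j + 2*j²))
S(C) = -103*C² (S(C) = (9 + (-4)² + 2*(-4)³)*C² = (9 + 16 + 2*(-64))*C² = (9 + 16 - 128)*C² = -103*C²)
S(8)/9827 = -103*8²/9827 = -103*64*(1/9827) = -6592*1/9827 = -6592/9827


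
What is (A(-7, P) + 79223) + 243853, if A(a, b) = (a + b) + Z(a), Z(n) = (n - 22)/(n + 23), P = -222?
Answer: 5165523/16 ≈ 3.2285e+5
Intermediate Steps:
Z(n) = (-22 + n)/(23 + n)
A(a, b) = a + b + (-22 + a)/(23 + a) (A(a, b) = (a + b) + (-22 + a)/(23 + a) = a + b + (-22 + a)/(23 + a))
(A(-7, P) + 79223) + 243853 = ((-22 - 7 + (23 - 7)*(-7 - 222))/(23 - 7) + 79223) + 243853 = ((-22 - 7 + 16*(-229))/16 + 79223) + 243853 = ((-22 - 7 - 3664)/16 + 79223) + 243853 = ((1/16)*(-3693) + 79223) + 243853 = (-3693/16 + 79223) + 243853 = 1263875/16 + 243853 = 5165523/16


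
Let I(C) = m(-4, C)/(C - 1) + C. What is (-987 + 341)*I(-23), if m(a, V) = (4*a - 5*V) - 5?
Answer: 104329/6 ≈ 17388.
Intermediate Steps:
m(a, V) = -5 - 5*V + 4*a (m(a, V) = (-5*V + 4*a) - 5 = -5 - 5*V + 4*a)
I(C) = C + (-21 - 5*C)/(-1 + C) (I(C) = (-5 - 5*C + 4*(-4))/(C - 1) + C = (-5 - 5*C - 16)/(-1 + C) + C = (-21 - 5*C)/(-1 + C) + C = C + (-21 - 5*C)/(-1 + C))
(-987 + 341)*I(-23) = (-987 + 341)*((-21 + (-23)² - 6*(-23))/(-1 - 23)) = -646*(-21 + 529 + 138)/(-24) = -(-323)*646/12 = -646*(-323/12) = 104329/6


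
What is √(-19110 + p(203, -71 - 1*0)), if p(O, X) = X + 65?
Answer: 18*I*√59 ≈ 138.26*I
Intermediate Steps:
p(O, X) = 65 + X
√(-19110 + p(203, -71 - 1*0)) = √(-19110 + (65 + (-71 - 1*0))) = √(-19110 + (65 + (-71 + 0))) = √(-19110 + (65 - 71)) = √(-19110 - 6) = √(-19116) = 18*I*√59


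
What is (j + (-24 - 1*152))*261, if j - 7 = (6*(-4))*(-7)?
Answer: -261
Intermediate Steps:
j = 175 (j = 7 + (6*(-4))*(-7) = 7 - 24*(-7) = 7 + 168 = 175)
(j + (-24 - 1*152))*261 = (175 + (-24 - 1*152))*261 = (175 + (-24 - 152))*261 = (175 - 176)*261 = -1*261 = -261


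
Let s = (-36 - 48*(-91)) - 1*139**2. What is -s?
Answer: 14989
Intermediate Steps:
s = -14989 (s = (-36 + 4368) - 1*19321 = 4332 - 19321 = -14989)
-s = -1*(-14989) = 14989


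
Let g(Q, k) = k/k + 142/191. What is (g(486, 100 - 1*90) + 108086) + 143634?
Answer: 48078853/191 ≈ 2.5172e+5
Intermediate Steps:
g(Q, k) = 333/191 (g(Q, k) = 1 + 142*(1/191) = 1 + 142/191 = 333/191)
(g(486, 100 - 1*90) + 108086) + 143634 = (333/191 + 108086) + 143634 = 20644759/191 + 143634 = 48078853/191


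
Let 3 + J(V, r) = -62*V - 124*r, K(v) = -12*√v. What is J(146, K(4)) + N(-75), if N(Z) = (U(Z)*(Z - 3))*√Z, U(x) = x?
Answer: -6079 + 29250*I*√3 ≈ -6079.0 + 50663.0*I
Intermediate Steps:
J(V, r) = -3 - 124*r - 62*V (J(V, r) = -3 + (-62*V - 124*r) = -3 + (-124*r - 62*V) = -3 - 124*r - 62*V)
N(Z) = Z^(3/2)*(-3 + Z) (N(Z) = (Z*(Z - 3))*√Z = (Z*(-3 + Z))*√Z = Z^(3/2)*(-3 + Z))
J(146, K(4)) + N(-75) = (-3 - (-1488)*√4 - 62*146) + (-75)^(3/2)*(-3 - 75) = (-3 - (-1488)*2 - 9052) - 375*I*√3*(-78) = (-3 - 124*(-24) - 9052) + 29250*I*√3 = (-3 + 2976 - 9052) + 29250*I*√3 = -6079 + 29250*I*√3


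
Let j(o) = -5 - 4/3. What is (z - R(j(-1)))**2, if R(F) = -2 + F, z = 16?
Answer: 5329/9 ≈ 592.11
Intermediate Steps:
j(o) = -19/3 (j(o) = -5 - 4/3 = -19/3)
(z - R(j(-1)))**2 = (16 - (-2 - 19/3))**2 = (16 - 1*(-25/3))**2 = (16 + 25/3)**2 = (73/3)**2 = 5329/9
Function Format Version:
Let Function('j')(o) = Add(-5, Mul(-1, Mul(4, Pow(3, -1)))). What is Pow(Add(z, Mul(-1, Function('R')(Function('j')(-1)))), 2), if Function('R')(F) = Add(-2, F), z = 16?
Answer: Rational(5329, 9) ≈ 592.11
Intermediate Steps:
Function('j')(o) = Rational(-19, 3) (Function('j')(o) = Add(-5, Mul(-1, Mul(4, Rational(1, 3)))) = Add(-5, Mul(-1, Rational(4, 3))) = Add(-5, Rational(-4, 3)) = Rational(-19, 3))
Pow(Add(z, Mul(-1, Function('R')(Function('j')(-1)))), 2) = Pow(Add(16, Mul(-1, Add(-2, Rational(-19, 3)))), 2) = Pow(Add(16, Mul(-1, Rational(-25, 3))), 2) = Pow(Add(16, Rational(25, 3)), 2) = Pow(Rational(73, 3), 2) = Rational(5329, 9)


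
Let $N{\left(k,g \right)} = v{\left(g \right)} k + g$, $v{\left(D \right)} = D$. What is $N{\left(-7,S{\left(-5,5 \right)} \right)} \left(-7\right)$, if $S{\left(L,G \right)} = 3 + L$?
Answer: $-84$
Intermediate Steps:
$N{\left(k,g \right)} = g + g k$ ($N{\left(k,g \right)} = g k + g = g + g k$)
$N{\left(-7,S{\left(-5,5 \right)} \right)} \left(-7\right) = \left(3 - 5\right) \left(1 - 7\right) \left(-7\right) = \left(-2\right) \left(-6\right) \left(-7\right) = 12 \left(-7\right) = -84$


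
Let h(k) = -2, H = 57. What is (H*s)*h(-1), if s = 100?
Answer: -11400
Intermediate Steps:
(H*s)*h(-1) = (57*100)*(-2) = 5700*(-2) = -11400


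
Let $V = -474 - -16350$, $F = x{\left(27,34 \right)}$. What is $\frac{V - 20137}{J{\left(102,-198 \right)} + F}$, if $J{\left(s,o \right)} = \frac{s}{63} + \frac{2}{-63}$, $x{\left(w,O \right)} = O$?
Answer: $- \frac{268443}{2242} \approx -119.73$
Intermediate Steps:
$F = 34$
$V = 15876$ ($V = -474 + 16350 = 15876$)
$J{\left(s,o \right)} = - \frac{2}{63} + \frac{s}{63}$ ($J{\left(s,o \right)} = s \frac{1}{63} + 2 \left(- \frac{1}{63}\right) = \frac{s}{63} - \frac{2}{63} = - \frac{2}{63} + \frac{s}{63}$)
$\frac{V - 20137}{J{\left(102,-198 \right)} + F} = \frac{15876 - 20137}{\left(- \frac{2}{63} + \frac{1}{63} \cdot 102\right) + 34} = - \frac{4261}{\left(- \frac{2}{63} + \frac{34}{21}\right) + 34} = - \frac{4261}{\frac{100}{63} + 34} = - \frac{4261}{\frac{2242}{63}} = \left(-4261\right) \frac{63}{2242} = - \frac{268443}{2242}$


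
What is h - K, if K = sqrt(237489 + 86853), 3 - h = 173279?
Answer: -173276 - 3*sqrt(36038) ≈ -1.7385e+5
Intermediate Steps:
h = -173276 (h = 3 - 1*173279 = 3 - 173279 = -173276)
K = 3*sqrt(36038) (K = sqrt(324342) = 3*sqrt(36038) ≈ 569.51)
h - K = -173276 - 3*sqrt(36038)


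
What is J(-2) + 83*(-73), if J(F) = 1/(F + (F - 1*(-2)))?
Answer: -12119/2 ≈ -6059.5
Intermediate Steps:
J(F) = 1/(2 + 2*F) (J(F) = 1/(F + (F + 2)) = 1/(F + (2 + F)) = 1/(2 + 2*F))
J(-2) + 83*(-73) = 1/(2*(1 - 2)) + 83*(-73) = (½)/(-1) - 6059 = (½)*(-1) - 6059 = -½ - 6059 = -12119/2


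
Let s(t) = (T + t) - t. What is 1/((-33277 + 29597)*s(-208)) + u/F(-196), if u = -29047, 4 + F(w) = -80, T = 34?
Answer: 908590139/2627520 ≈ 345.80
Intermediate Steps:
F(w) = -84 (F(w) = -4 - 80 = -84)
s(t) = 34 (s(t) = (34 + t) - t = 34)
1/((-33277 + 29597)*s(-208)) + u/F(-196) = 1/((-33277 + 29597)*34) - 29047/(-84) = (1/34)/(-3680) - 29047*(-1/84) = -1/3680*1/34 + 29047/84 = -1/125120 + 29047/84 = 908590139/2627520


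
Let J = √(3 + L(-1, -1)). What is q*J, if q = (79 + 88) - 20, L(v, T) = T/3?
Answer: 98*√6 ≈ 240.05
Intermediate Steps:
L(v, T) = T/3 (L(v, T) = T*(⅓) = T/3)
J = 2*√6/3 (J = √(3 + (⅓)*(-1)) = √(3 - ⅓) = √(8/3) = 2*√6/3 ≈ 1.6330)
q = 147 (q = 167 - 20 = 147)
q*J = 147*(2*√6/3) = 98*√6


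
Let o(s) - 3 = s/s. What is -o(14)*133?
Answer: -532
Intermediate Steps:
o(s) = 4 (o(s) = 3 + s/s = 3 + 1 = 4)
-o(14)*133 = -1*4*133 = -4*133 = -532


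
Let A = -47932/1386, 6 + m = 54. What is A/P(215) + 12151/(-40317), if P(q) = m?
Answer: -228404681/223517448 ≈ -1.0219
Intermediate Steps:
m = 48 (m = -6 + 54 = 48)
P(q) = 48
A = -23966/693 (A = -47932*1/1386 = -23966/693 ≈ -34.583)
A/P(215) + 12151/(-40317) = -23966/693/48 + 12151/(-40317) = -23966/693*1/48 + 12151*(-1/40317) = -11983/16632 - 12151/40317 = -228404681/223517448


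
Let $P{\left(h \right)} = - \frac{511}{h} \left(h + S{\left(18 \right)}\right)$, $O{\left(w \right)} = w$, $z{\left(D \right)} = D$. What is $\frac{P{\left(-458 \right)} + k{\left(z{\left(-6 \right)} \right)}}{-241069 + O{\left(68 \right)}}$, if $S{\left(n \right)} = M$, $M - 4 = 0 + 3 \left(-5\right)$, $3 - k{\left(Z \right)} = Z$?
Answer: $\frac{235537}{110378458} \approx 0.0021339$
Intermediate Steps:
$k{\left(Z \right)} = 3 - Z$
$M = -11$ ($M = 4 + \left(0 + 3 \left(-5\right)\right) = 4 + \left(0 - 15\right) = 4 - 15 = -11$)
$S{\left(n \right)} = -11$
$P{\left(h \right)} = - \frac{511 \left(-11 + h\right)}{h}$ ($P{\left(h \right)} = - \frac{511}{h} \left(h - 11\right) = - \frac{511}{h} \left(-11 + h\right) = - \frac{511 \left(-11 + h\right)}{h}$)
$\frac{P{\left(-458 \right)} + k{\left(z{\left(-6 \right)} \right)}}{-241069 + O{\left(68 \right)}} = \frac{\left(-511 + \frac{5621}{-458}\right) + \left(3 - -6\right)}{-241069 + 68} = \frac{\left(-511 + 5621 \left(- \frac{1}{458}\right)\right) + \left(3 + 6\right)}{-241001} = \left(\left(-511 - \frac{5621}{458}\right) + 9\right) \left(- \frac{1}{241001}\right) = \left(- \frac{239659}{458} + 9\right) \left(- \frac{1}{241001}\right) = \left(- \frac{235537}{458}\right) \left(- \frac{1}{241001}\right) = \frac{235537}{110378458}$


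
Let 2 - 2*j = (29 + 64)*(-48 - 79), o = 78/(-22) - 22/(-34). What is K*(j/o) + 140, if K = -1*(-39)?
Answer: -86000449/1084 ≈ -79336.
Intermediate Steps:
K = 39
o = -542/187 (o = 78*(-1/22) - 22*(-1/34) = -39/11 + 11/17 = -542/187 ≈ -2.8984)
j = 11813/2 (j = 1 - (29 + 64)*(-48 - 79)/2 = 1 - 93*(-127)/2 = 1 - ½*(-11811) = 1 + 11811/2 = 11813/2 ≈ 5906.5)
K*(j/o) + 140 = 39*(11813/(2*(-542/187))) + 140 = 39*((11813/2)*(-187/542)) + 140 = 39*(-2209031/1084) + 140 = -86152209/1084 + 140 = -86000449/1084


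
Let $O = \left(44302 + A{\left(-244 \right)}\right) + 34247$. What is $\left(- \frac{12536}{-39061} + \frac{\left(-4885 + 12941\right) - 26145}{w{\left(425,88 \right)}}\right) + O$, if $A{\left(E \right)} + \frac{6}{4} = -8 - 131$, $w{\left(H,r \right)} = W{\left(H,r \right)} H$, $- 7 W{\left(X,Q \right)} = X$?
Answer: $\frac{1106420004355131}{14110786250} \approx 78410.0$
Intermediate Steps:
$W{\left(X,Q \right)} = - \frac{X}{7}$
$w{\left(H,r \right)} = - \frac{H^{2}}{7}$ ($w{\left(H,r \right)} = - \frac{H}{7} H = - \frac{H^{2}}{7}$)
$A{\left(E \right)} = - \frac{281}{2}$ ($A{\left(E \right)} = - \frac{3}{2} - 139 = - \frac{281}{2}$)
$O = \frac{156817}{2}$ ($O = \left(44302 - \frac{281}{2}\right) + 34247 = \frac{88323}{2} + 34247 = \frac{156817}{2} \approx 78409.0$)
$\left(- \frac{12536}{-39061} + \frac{\left(-4885 + 12941\right) - 26145}{w{\left(425,88 \right)}}\right) + O = \left(- \frac{12536}{-39061} + \frac{\left(-4885 + 12941\right) - 26145}{\left(- \frac{1}{7}\right) 425^{2}}\right) + \frac{156817}{2} = \left(\left(-12536\right) \left(- \frac{1}{39061}\right) + \frac{8056 - 26145}{\left(- \frac{1}{7}\right) 180625}\right) + \frac{156817}{2} = \left(\frac{12536}{39061} - \frac{18089}{- \frac{180625}{7}}\right) + \frac{156817}{2} = \left(\frac{12536}{39061} - - \frac{126623}{180625}\right) + \frac{156817}{2} = \left(\frac{12536}{39061} + \frac{126623}{180625}\right) + \frac{156817}{2} = \frac{7210336003}{7055393125} + \frac{156817}{2} = \frac{1106420004355131}{14110786250}$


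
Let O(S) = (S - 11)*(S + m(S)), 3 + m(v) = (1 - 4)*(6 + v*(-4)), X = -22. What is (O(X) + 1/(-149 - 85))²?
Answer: 5619995646409/54756 ≈ 1.0264e+8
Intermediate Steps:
m(v) = -21 + 12*v (m(v) = -3 + (1 - 4)*(6 + v*(-4)) = -3 - 3*(6 - 4*v) = -3 + (-18 + 12*v) = -21 + 12*v)
O(S) = (-21 + 13*S)*(-11 + S) (O(S) = (S - 11)*(S + (-21 + 12*S)) = (-11 + S)*(-21 + 13*S) = (-21 + 13*S)*(-11 + S))
(O(X) + 1/(-149 - 85))² = ((231 - 164*(-22) + 13*(-22)²) + 1/(-149 - 85))² = ((231 + 3608 + 13*484) + 1/(-234))² = ((231 + 3608 + 6292) - 1/234)² = (10131 - 1/234)² = (2370653/234)² = 5619995646409/54756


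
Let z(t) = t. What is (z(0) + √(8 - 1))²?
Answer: 7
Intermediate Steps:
(z(0) + √(8 - 1))² = (0 + √(8 - 1))² = (0 + √7)² = (√7)² = 7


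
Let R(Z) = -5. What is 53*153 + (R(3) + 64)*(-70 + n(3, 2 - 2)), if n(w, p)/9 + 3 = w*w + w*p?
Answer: 7165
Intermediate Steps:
n(w, p) = -27 + 9*w**2 + 9*p*w (n(w, p) = -27 + 9*(w*w + w*p) = -27 + 9*(w**2 + p*w) = -27 + (9*w**2 + 9*p*w) = -27 + 9*w**2 + 9*p*w)
53*153 + (R(3) + 64)*(-70 + n(3, 2 - 2)) = 53*153 + (-5 + 64)*(-70 + (-27 + 9*3**2 + 9*(2 - 2)*3)) = 8109 + 59*(-70 + (-27 + 9*9 + 9*0*3)) = 8109 + 59*(-70 + (-27 + 81 + 0)) = 8109 + 59*(-70 + 54) = 8109 + 59*(-16) = 8109 - 944 = 7165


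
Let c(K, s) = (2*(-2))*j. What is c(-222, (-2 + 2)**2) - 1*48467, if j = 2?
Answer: -48475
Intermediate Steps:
c(K, s) = -8 (c(K, s) = (2*(-2))*2 = -4*2 = -8)
c(-222, (-2 + 2)**2) - 1*48467 = -8 - 1*48467 = -8 - 48467 = -48475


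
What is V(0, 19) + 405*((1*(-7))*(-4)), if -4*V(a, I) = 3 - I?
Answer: 11344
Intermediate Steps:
V(a, I) = -3/4 + I/4 (V(a, I) = -(3 - I)/4 = -3/4 + I/4)
V(0, 19) + 405*((1*(-7))*(-4)) = (-3/4 + (1/4)*19) + 405*((1*(-7))*(-4)) = (-3/4 + 19/4) + 405*(-7*(-4)) = 4 + 405*28 = 4 + 11340 = 11344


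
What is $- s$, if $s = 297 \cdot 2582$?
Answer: $-766854$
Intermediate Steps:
$s = 766854$
$- s = \left(-1\right) 766854 = -766854$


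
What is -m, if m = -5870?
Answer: 5870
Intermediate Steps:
-m = -1*(-5870) = 5870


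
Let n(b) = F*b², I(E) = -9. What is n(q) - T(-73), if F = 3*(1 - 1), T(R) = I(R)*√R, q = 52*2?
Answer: 9*I*√73 ≈ 76.896*I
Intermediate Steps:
q = 104
T(R) = -9*√R
F = 0 (F = 3*0 = 0)
n(b) = 0 (n(b) = 0*b² = 0)
n(q) - T(-73) = 0 - (-9)*√(-73) = 0 - (-9)*I*√73 = 0 + 9*I*√73 = 9*I*√73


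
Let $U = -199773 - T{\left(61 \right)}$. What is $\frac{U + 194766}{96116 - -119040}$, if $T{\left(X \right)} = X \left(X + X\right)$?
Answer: $- \frac{12449}{215156} \approx -0.05786$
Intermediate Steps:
$T{\left(X \right)} = 2 X^{2}$ ($T{\left(X \right)} = X 2 X = 2 X^{2}$)
$U = -207215$ ($U = -199773 - 2 \cdot 61^{2} = -199773 - 2 \cdot 3721 = -199773 - 7442 = -207215$)
$\frac{U + 194766}{96116 - -119040} = \frac{-207215 + 194766}{96116 - -119040} = - \frac{12449}{96116 + 119040} = - \frac{12449}{215156}$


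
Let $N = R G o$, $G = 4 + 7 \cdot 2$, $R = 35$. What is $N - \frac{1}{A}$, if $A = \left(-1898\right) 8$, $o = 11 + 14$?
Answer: $\frac{239148001}{15184} \approx 15750.0$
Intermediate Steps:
$o = 25$
$G = 18$ ($G = 4 + 14 = 18$)
$A = -15184$
$N = 15750$ ($N = 35 \cdot 18 \cdot 25 = 630 \cdot 25 = 15750$)
$N - \frac{1}{A} = 15750 - \frac{1}{-15184} = 15750 - - \frac{1}{15184} = 15750 + \frac{1}{15184} = \frac{239148001}{15184}$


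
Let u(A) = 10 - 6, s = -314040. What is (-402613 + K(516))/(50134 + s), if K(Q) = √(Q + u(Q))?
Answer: 402613/263906 - √130/131953 ≈ 1.5255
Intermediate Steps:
u(A) = 4
K(Q) = √(4 + Q) (K(Q) = √(Q + 4) = √(4 + Q))
(-402613 + K(516))/(50134 + s) = (-402613 + √(4 + 516))/(50134 - 314040) = (-402613 + √520)/(-263906) = (-402613 + 2*√130)*(-1/263906) = 402613/263906 - √130/131953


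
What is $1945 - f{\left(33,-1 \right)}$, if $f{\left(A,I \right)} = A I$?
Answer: $1978$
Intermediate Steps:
$1945 - f{\left(33,-1 \right)} = 1945 - 33 \left(-1\right) = 1945 - -33 = 1945 + 33 = 1978$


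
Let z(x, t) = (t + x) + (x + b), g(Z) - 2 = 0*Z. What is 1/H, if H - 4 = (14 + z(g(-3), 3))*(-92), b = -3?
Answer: -1/1652 ≈ -0.00060533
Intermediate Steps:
g(Z) = 2 (g(Z) = 2 + 0*Z = 2 + 0 = 2)
z(x, t) = -3 + t + 2*x (z(x, t) = (t + x) + (x - 3) = (t + x) + (-3 + x) = -3 + t + 2*x)
H = -1652 (H = 4 + (14 + (-3 + 3 + 2*2))*(-92) = 4 + (14 + (-3 + 3 + 4))*(-92) = 4 + (14 + 4)*(-92) = 4 + 18*(-92) = 4 - 1656 = -1652)
1/H = 1/(-1652) = -1/1652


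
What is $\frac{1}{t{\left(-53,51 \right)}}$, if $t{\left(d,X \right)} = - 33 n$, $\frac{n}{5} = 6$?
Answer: $- \frac{1}{990} \approx -0.0010101$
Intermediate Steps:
$n = 30$ ($n = 5 \cdot 6 = 30$)
$t{\left(d,X \right)} = -990$ ($t{\left(d,X \right)} = \left(-33\right) 30 = -990$)
$\frac{1}{t{\left(-53,51 \right)}} = \frac{1}{-990} = - \frac{1}{990}$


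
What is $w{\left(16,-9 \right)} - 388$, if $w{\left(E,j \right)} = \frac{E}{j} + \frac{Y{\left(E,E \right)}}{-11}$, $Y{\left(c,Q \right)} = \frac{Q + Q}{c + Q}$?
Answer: $- \frac{38597}{99} \approx -389.87$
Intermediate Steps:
$Y{\left(c,Q \right)} = \frac{2 Q}{Q + c}$
$w{\left(E,j \right)} = - \frac{1}{11} + \frac{E}{j}$ ($w{\left(E,j \right)} = \frac{E}{j} + \frac{2 E \frac{1}{E + E}}{-11} = \frac{E}{j} + \frac{2 E}{2 E} \left(- \frac{1}{11}\right) = \frac{E}{j} + 2 E \frac{1}{2 E} \left(- \frac{1}{11}\right) = \frac{E}{j} + 1 \left(- \frac{1}{11}\right) = \frac{E}{j} - \frac{1}{11} = - \frac{1}{11} + \frac{E}{j}$)
$w{\left(16,-9 \right)} - 388 = \frac{16 - - \frac{9}{11}}{-9} - 388 = - \frac{16 + \frac{9}{11}}{9} - 388 = \left(- \frac{1}{9}\right) \frac{185}{11} - 388 = - \frac{185}{99} - 388 = - \frac{38597}{99}$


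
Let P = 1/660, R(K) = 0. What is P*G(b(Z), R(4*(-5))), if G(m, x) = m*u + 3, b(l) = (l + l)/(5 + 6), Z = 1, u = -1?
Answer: 31/7260 ≈ 0.0042700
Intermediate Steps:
b(l) = 2*l/11 (b(l) = (2*l)/11 = (2*l)*(1/11) = 2*l/11)
G(m, x) = 3 - m (G(m, x) = m*(-1) + 3 = -m + 3 = 3 - m)
P = 1/660 ≈ 0.0015152
P*G(b(Z), R(4*(-5))) = (3 - 2/11)/660 = (1/660)*(31/11) = 31/7260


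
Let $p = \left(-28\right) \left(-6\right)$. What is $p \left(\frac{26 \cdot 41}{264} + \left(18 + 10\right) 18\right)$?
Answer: $\frac{938854}{11} \approx 85350.0$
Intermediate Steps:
$p = 168$
$p \left(\frac{26 \cdot 41}{264} + \left(18 + 10\right) 18\right) = 168 \left(\frac{26 \cdot 41}{264} + \left(18 + 10\right) 18\right) = 168 \left(1066 \cdot \frac{1}{264} + 28 \cdot 18\right) = 168 \left(\frac{533}{132} + 504\right) = 168 \cdot \frac{67061}{132} = \frac{938854}{11}$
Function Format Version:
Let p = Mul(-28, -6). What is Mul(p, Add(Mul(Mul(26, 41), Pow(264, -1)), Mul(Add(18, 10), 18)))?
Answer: Rational(938854, 11) ≈ 85350.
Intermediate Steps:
p = 168
Mul(p, Add(Mul(Mul(26, 41), Pow(264, -1)), Mul(Add(18, 10), 18))) = Mul(168, Add(Mul(Mul(26, 41), Pow(264, -1)), Mul(Add(18, 10), 18))) = Mul(168, Add(Mul(1066, Rational(1, 264)), Mul(28, 18))) = Mul(168, Add(Rational(533, 132), 504)) = Mul(168, Rational(67061, 132)) = Rational(938854, 11)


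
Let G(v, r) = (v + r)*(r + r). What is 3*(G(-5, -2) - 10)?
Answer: 54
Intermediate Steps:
G(v, r) = 2*r*(r + v) (G(v, r) = (r + v)*(2*r) = 2*r*(r + v))
3*(G(-5, -2) - 10) = 3*(2*(-2)*(-2 - 5) - 10) = 3*(2*(-2)*(-7) - 10) = 3*(28 - 10) = 3*18 = 54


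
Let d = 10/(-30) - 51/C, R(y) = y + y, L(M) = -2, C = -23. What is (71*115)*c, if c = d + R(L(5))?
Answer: -51830/3 ≈ -17277.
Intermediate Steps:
R(y) = 2*y
d = 130/69 (d = 10/(-30) - 51/(-23) = 10*(-1/30) - 51*(-1/23) = -⅓ + 51/23 = 130/69 ≈ 1.8841)
c = -146/69 (c = 130/69 + 2*(-2) = 130/69 - 4 = -146/69 ≈ -2.1159)
(71*115)*c = (71*115)*(-146/69) = 8165*(-146/69) = -51830/3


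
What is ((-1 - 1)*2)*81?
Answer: -324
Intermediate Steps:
((-1 - 1)*2)*81 = -2*2*81 = -4*81 = -324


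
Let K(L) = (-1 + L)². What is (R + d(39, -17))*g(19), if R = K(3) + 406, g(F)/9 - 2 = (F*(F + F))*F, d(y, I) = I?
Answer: 48527640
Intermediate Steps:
g(F) = 18 + 18*F³ (g(F) = 18 + 9*((F*(F + F))*F) = 18 + 9*((F*(2*F))*F) = 18 + 9*((2*F²)*F) = 18 + 9*(2*F³) = 18 + 18*F³)
R = 410 (R = (-1 + 3)² + 406 = 2² + 406 = 4 + 406 = 410)
(R + d(39, -17))*g(19) = (410 - 17)*(18 + 18*19³) = 393*(18 + 18*6859) = 393*(18 + 123462) = 393*123480 = 48527640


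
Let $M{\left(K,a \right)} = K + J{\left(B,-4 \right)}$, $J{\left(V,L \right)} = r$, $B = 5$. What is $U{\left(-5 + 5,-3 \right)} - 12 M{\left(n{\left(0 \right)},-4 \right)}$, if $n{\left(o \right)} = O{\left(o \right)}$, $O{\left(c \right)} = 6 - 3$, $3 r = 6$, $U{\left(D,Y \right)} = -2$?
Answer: $-62$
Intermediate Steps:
$r = 2$ ($r = \frac{1}{3} \cdot 6 = 2$)
$O{\left(c \right)} = 3$
$J{\left(V,L \right)} = 2$
$n{\left(o \right)} = 3$
$M{\left(K,a \right)} = 2 + K$ ($M{\left(K,a \right)} = K + 2 = 2 + K$)
$U{\left(-5 + 5,-3 \right)} - 12 M{\left(n{\left(0 \right)},-4 \right)} = -2 - 12 \left(2 + 3\right) = -2 - 60 = -62$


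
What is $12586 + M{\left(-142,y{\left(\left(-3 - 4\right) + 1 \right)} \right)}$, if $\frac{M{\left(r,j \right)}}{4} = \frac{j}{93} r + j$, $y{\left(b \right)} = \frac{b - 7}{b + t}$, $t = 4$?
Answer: $\frac{1169224}{93} \approx 12572.0$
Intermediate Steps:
$y{\left(b \right)} = \frac{-7 + b}{4 + b}$ ($y{\left(b \right)} = \frac{b - 7}{b + 4} = \frac{-7 + b}{4 + b}$)
$M{\left(r,j \right)} = 4 j + \frac{4 j r}{93}$ ($M{\left(r,j \right)} = 4 \left(\frac{j}{93} r + j\right) = 4 \left(\frac{j r}{93} + j\right) = 4 \left(j + \frac{j r}{93}\right) = 4 j + \frac{4 j r}{93}$)
$12586 + M{\left(-142,y{\left(\left(-3 - 4\right) + 1 \right)} \right)} = 12586 + \frac{4 \frac{-7 + \left(\left(-3 - 4\right) + 1\right)}{4 + \left(\left(-3 - 4\right) + 1\right)} \left(93 - 142\right)}{93} = 12586 + \frac{4}{93} \frac{-7 + \left(-7 + 1\right)}{4 + \left(-7 + 1\right)} \left(-49\right) = 12586 + \frac{4}{93} \frac{-7 - 6}{4 - 6} \left(-49\right) = 12586 + \frac{4}{93} \frac{1}{-2} \left(-13\right) \left(-49\right) = 12586 + \frac{4}{93} \left(\left(- \frac{1}{2}\right) \left(-13\right)\right) \left(-49\right) = 12586 + \frac{4}{93} \cdot \frac{13}{2} \left(-49\right) = 12586 - \frac{1274}{93} = \frac{1169224}{93}$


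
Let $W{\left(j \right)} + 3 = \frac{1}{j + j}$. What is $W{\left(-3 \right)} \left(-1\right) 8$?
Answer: $\frac{76}{3} \approx 25.333$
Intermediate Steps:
$W{\left(j \right)} = -3 + \frac{1}{2 j}$ ($W{\left(j \right)} = -3 + \frac{1}{j + j} = -3 + \frac{1}{2 j}$)
$W{\left(-3 \right)} \left(-1\right) 8 = \left(-3 + \frac{1}{2 \left(-3\right)}\right) \left(-1\right) 8 = \left(-3 + \frac{1}{2} \left(- \frac{1}{3}\right)\right) \left(-1\right) 8 = \left(-3 - \frac{1}{6}\right) \left(-1\right) 8 = \left(- \frac{19}{6}\right) \left(-1\right) 8 = \frac{19}{6} \cdot 8 = \frac{76}{3}$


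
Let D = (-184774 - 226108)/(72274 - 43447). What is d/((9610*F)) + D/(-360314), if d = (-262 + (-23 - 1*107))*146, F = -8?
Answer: 18577728290108/24954218956395 ≈ 0.74447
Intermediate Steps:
d = -57232 (d = (-262 + (-23 - 107))*146 = (-262 - 130)*146 = -392*146 = -57232)
D = -410882/28827 ≈ -14.253
d/((9610*F)) + D/(-360314) = -57232/(9610*(-8)) - 410882/28827/(-360314) = -57232/(-76880) - 410882/28827*(-1/360314) = -57232*(-1/76880) + 205441/5193385839 = 3577/4805 + 205441/5193385839 = 18577728290108/24954218956395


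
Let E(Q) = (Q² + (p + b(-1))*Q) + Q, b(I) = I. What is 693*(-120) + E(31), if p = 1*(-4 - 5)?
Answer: -82478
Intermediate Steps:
p = -9 (p = 1*(-9) = -9)
E(Q) = Q² - 9*Q (E(Q) = (Q² + (-9 - 1)*Q) + Q = (Q² - 10*Q) + Q = Q² - 9*Q)
693*(-120) + E(31) = 693*(-120) + 31*(-9 + 31) = -83160 + 31*22 = -83160 + 682 = -82478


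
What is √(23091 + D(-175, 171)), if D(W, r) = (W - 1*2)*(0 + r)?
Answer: 2*I*√1794 ≈ 84.711*I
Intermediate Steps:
D(W, r) = r*(-2 + W) (D(W, r) = (W - 2)*r = (-2 + W)*r = r*(-2 + W))
√(23091 + D(-175, 171)) = √(23091 + 171*(-2 - 175)) = √(23091 + 171*(-177)) = √(23091 - 30267) = √(-7176) = 2*I*√1794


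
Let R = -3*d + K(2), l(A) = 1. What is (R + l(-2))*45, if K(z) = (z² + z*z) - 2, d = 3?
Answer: -90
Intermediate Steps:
K(z) = -2 + 2*z² (K(z) = (z² + z²) - 2 = 2*z² - 2 = -2 + 2*z²)
R = -3 (R = -3*3 + (-2 + 2*2²) = -9 + (-2 + 2*4) = -9 + (-2 + 8) = -9 + 6 = -3)
(R + l(-2))*45 = (-3 + 1)*45 = -2*45 = -90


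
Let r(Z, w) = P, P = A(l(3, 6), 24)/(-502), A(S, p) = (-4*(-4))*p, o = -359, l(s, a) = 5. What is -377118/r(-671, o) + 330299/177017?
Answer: 2792648994319/5664544 ≈ 4.9301e+5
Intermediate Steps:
A(S, p) = 16*p
P = -192/251 (P = (16*24)/(-502) = 384*(-1/502) = -192/251 ≈ -0.76494)
r(Z, w) = -192/251
-377118/r(-671, o) + 330299/177017 = -377118/(-192/251) + 330299/177017 = -377118*(-251/192) + 330299*(1/177017) = 15776103/32 + 330299/177017 = 2792648994319/5664544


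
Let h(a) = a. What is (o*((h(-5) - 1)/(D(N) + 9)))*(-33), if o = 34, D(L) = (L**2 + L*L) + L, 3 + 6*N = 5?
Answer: 30294/43 ≈ 704.51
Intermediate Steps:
N = 1/3 (N = -1/2 + (1/6)*5 = -1/2 + 5/6 = 1/3 ≈ 0.33333)
D(L) = L + 2*L**2 (D(L) = (L**2 + L**2) + L = 2*L**2 + L = L + 2*L**2)
(o*((h(-5) - 1)/(D(N) + 9)))*(-33) = (34*((-5 - 1)/((1 + 2*(1/3))/3 + 9)))*(-33) = (34*(-6/((1 + 2/3)/3 + 9)))*(-33) = (34*(-6/((1/3)*(5/3) + 9)))*(-33) = (34*(-6/(5/9 + 9)))*(-33) = (34*(-6/86/9))*(-33) = (34*(-6*9/86))*(-33) = (34*(-27/43))*(-33) = -918/43*(-33) = 30294/43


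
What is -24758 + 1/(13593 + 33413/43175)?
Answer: -14530747149329/586911188 ≈ -24758.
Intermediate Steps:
-24758 + 1/(13593 + 33413/43175) = -24758 + 1/(586911188/43175) = -24758 + 43175/586911188 = -14530747149329/586911188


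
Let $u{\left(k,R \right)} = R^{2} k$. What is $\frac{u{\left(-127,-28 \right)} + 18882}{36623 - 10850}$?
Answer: $- \frac{80686}{25773} \approx -3.1306$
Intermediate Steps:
$u{\left(k,R \right)} = k R^{2}$
$\frac{u{\left(-127,-28 \right)} + 18882}{36623 - 10850} = \frac{- 127 \left(-28\right)^{2} + 18882}{36623 - 10850} = \frac{\left(-127\right) 784 + 18882}{25773} = \left(-99568 + 18882\right) \frac{1}{25773} = \left(-80686\right) \frac{1}{25773} = - \frac{80686}{25773}$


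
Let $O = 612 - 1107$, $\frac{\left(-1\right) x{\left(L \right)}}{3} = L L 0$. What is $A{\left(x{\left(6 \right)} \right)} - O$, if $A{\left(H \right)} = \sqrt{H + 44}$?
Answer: $495 + 2 \sqrt{11} \approx 501.63$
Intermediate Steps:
$x{\left(L \right)} = 0$ ($x{\left(L \right)} = - 3 L L 0 = - 3 L^{2} \cdot 0 = \left(-3\right) 0 = 0$)
$A{\left(H \right)} = \sqrt{44 + H}$
$O = -495$
$A{\left(x{\left(6 \right)} \right)} - O = \sqrt{44 + 0} - -495 = \sqrt{44} + 495 = 2 \sqrt{11} + 495 = 495 + 2 \sqrt{11}$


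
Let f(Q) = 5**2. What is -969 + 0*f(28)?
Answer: -969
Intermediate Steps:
f(Q) = 25
-969 + 0*f(28) = -969 + 0*25 = -969 + 0 = -969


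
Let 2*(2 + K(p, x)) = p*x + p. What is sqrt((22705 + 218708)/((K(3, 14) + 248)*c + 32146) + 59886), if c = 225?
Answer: 32*sqrt(2004180677754)/185117 ≈ 244.72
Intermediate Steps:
K(p, x) = -2 + p/2 + p*x/2 (K(p, x) = -2 + (p*x + p)/2 = -2 + (p + p*x)/2 = -2 + (p/2 + p*x/2) = -2 + p/2 + p*x/2)
sqrt((22705 + 218708)/((K(3, 14) + 248)*c + 32146) + 59886) = sqrt((22705 + 218708)/(((-2 + (1/2)*3 + (1/2)*3*14) + 248)*225 + 32146) + 59886) = sqrt(241413/(((-2 + 3/2 + 21) + 248)*225 + 32146) + 59886) = sqrt(241413/((41/2 + 248)*225 + 32146) + 59886) = sqrt(241413/((537/2)*225 + 32146) + 59886) = sqrt(241413/(120825/2 + 32146) + 59886) = sqrt(241413/(185117/2) + 59886) = sqrt(241413*(2/185117) + 59886) = sqrt(482826/185117 + 59886) = sqrt(11086399488/185117) = 32*sqrt(2004180677754)/185117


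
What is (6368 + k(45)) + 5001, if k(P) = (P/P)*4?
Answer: 11373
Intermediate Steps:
k(P) = 4 (k(P) = 1*4 = 4)
(6368 + k(45)) + 5001 = (6368 + 4) + 5001 = 6372 + 5001 = 11373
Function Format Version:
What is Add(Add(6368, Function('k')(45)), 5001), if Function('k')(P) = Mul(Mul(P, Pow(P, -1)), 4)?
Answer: 11373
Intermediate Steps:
Function('k')(P) = 4 (Function('k')(P) = Mul(1, 4) = 4)
Add(Add(6368, Function('k')(45)), 5001) = Add(Add(6368, 4), 5001) = Add(6372, 5001) = 11373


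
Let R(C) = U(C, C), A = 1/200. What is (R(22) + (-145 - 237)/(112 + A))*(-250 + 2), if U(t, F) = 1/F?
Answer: 205641476/246411 ≈ 834.55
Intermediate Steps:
A = 1/200 ≈ 0.0050000
R(C) = 1/C
(R(22) + (-145 - 237)/(112 + A))*(-250 + 2) = (1/22 + (-145 - 237)/(112 + 1/200))*(-250 + 2) = (1/22 - 382/22401/200)*(-248) = (1/22 - 382*200/22401)*(-248) = (1/22 - 76400/22401)*(-248) = -1658399/492822*(-248) = 205641476/246411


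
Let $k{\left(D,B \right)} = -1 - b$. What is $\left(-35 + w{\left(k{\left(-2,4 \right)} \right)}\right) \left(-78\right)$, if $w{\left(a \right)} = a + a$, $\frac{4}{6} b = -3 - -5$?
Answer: $3354$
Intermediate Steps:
$b = 3$ ($b = \frac{3 \left(-3 - -5\right)}{2} = \frac{3 \left(-3 + 5\right)}{2} = \frac{3}{2} \cdot 2 = 3$)
$k{\left(D,B \right)} = -4$ ($k{\left(D,B \right)} = -1 - 3 = -4$)
$w{\left(a \right)} = 2 a$
$\left(-35 + w{\left(k{\left(-2,4 \right)} \right)}\right) \left(-78\right) = \left(-35 + 2 \left(-4\right)\right) \left(-78\right) = \left(-35 - 8\right) \left(-78\right) = \left(-43\right) \left(-78\right) = 3354$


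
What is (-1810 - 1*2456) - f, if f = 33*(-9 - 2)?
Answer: -3903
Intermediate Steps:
f = -363 (f = 33*(-11) = -363)
(-1810 - 1*2456) - f = (-1810 - 1*2456) - 1*(-363) = (-1810 - 2456) + 363 = -4266 + 363 = -3903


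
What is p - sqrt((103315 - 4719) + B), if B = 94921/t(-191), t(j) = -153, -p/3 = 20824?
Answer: -62472 - sqrt(254834539)/51 ≈ -62785.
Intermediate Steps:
p = -62472 (p = -3*20824 = -62472)
B = -94921/153 (B = 94921/(-153) = 94921*(-1/153) = -94921/153 ≈ -620.40)
p - sqrt((103315 - 4719) + B) = -62472 - sqrt((103315 - 4719) - 94921/153) = -62472 - sqrt(98596 - 94921/153) = -62472 - sqrt(14990267/153) = -62472 - sqrt(254834539)/51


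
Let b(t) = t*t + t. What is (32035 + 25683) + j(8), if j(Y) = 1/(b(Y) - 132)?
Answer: 3463079/60 ≈ 57718.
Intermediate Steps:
b(t) = t + t**2 (b(t) = t**2 + t = t + t**2)
j(Y) = 1/(-132 + Y*(1 + Y)) (j(Y) = 1/(Y*(1 + Y) - 132) = 1/(-132 + Y*(1 + Y)))
(32035 + 25683) + j(8) = (32035 + 25683) + 1/(-132 + 8*(1 + 8)) = 57718 + 1/(-132 + 8*9) = 57718 + 1/(-132 + 72) = 57718 + 1/(-60) = 57718 - 1/60 = 3463079/60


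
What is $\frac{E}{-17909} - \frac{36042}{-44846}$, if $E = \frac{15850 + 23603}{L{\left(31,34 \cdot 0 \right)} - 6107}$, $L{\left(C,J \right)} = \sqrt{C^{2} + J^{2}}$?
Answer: $\frac{1961841283383}{2439960628532} \approx 0.80405$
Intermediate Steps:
$E = - \frac{39453}{6076}$ ($E = \frac{15850 + 23603}{\sqrt{31^{2} + \left(34 \cdot 0\right)^{2}} - 6107} = \frac{39453}{\sqrt{961 + 0^{2}} - 6107} = \frac{39453}{\sqrt{961 + 0} - 6107} = \frac{39453}{\sqrt{961} - 6107} = \frac{39453}{31 - 6107} = \frac{39453}{-6076} = 39453 \left(- \frac{1}{6076}\right) = - \frac{39453}{6076} \approx -6.4933$)
$\frac{E}{-17909} - \frac{36042}{-44846} = - \frac{39453}{6076 \left(-17909\right)} - \frac{36042}{-44846} = \left(- \frac{39453}{6076}\right) \left(- \frac{1}{17909}\right) - - \frac{18021}{22423} = \frac{39453}{108815084} + \frac{18021}{22423} = \frac{1961841283383}{2439960628532}$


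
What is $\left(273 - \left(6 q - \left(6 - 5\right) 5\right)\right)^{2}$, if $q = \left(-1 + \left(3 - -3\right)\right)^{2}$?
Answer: $16384$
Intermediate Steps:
$q = 25$ ($q = \left(-1 + \left(3 + 3\right)\right)^{2} = \left(-1 + 6\right)^{2} = 5^{2} = 25$)
$\left(273 - \left(6 q - \left(6 - 5\right) 5\right)\right)^{2} = \left(273 - \left(150 - \left(6 - 5\right) 5\right)\right)^{2} = \left(273 + \left(-150 + 1 \cdot 5\right)\right)^{2} = \left(273 + \left(-150 + 5\right)\right)^{2} = \left(273 - 145\right)^{2} = 128^{2} = 16384$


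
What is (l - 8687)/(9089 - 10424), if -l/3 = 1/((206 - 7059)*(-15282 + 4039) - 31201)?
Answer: 669047356589/102817799130 ≈ 6.5071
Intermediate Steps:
l = -3/77017078 (l = -3/((206 - 7059)*(-15282 + 4039) - 31201) = -3/(-6853*(-11243) - 31201) = -3/(77048279 - 31201) = -3/77017078 ≈ -3.8952e-8)
(l - 8687)/(9089 - 10424) = (-3/77017078 - 8687)/(9089 - 10424) = -669047356589/77017078/(-1335) = -669047356589/77017078*(-1/1335) = 669047356589/102817799130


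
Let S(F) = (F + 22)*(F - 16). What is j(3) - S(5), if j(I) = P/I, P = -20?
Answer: 871/3 ≈ 290.33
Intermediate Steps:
j(I) = -20/I
S(F) = (-16 + F)*(22 + F) (S(F) = (22 + F)*(-16 + F) = (-16 + F)*(22 + F))
j(3) - S(5) = -20/3 - (-352 + 5² + 6*5) = -20*⅓ - (-352 + 25 + 30) = -20/3 - 1*(-297) = -20/3 + 297 = 871/3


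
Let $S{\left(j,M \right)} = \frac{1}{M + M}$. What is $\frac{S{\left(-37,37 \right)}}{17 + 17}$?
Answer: $\frac{1}{2516} \approx 0.00039746$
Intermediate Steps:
$S{\left(j,M \right)} = \frac{1}{2 M}$
$\frac{S{\left(-37,37 \right)}}{17 + 17} = \frac{\frac{1}{2} \cdot \frac{1}{37}}{17 + 17} = \frac{\frac{1}{2} \cdot \frac{1}{37}}{34} = \frac{1}{74} \cdot \frac{1}{34} = \frac{1}{2516}$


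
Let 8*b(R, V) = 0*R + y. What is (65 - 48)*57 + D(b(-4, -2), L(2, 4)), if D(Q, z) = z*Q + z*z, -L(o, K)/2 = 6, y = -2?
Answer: 1116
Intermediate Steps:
L(o, K) = -12 (L(o, K) = -2*6 = -12)
b(R, V) = -1/4 (b(R, V) = (0*R - 2)/8 = (0 - 2)/8 = (1/8)*(-2) = -1/4)
D(Q, z) = z**2 + Q*z (D(Q, z) = Q*z + z**2 = z**2 + Q*z)
(65 - 48)*57 + D(b(-4, -2), L(2, 4)) = (65 - 48)*57 - 12*(-1/4 - 12) = 17*57 - 12*(-49/4) = 969 + 147 = 1116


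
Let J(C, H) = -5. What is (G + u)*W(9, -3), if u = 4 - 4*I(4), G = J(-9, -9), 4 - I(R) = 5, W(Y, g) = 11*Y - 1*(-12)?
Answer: 333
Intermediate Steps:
W(Y, g) = 12 + 11*Y (W(Y, g) = 11*Y + 12 = 12 + 11*Y)
I(R) = -1 (I(R) = 4 - 1*5 = 4 - 5 = -1)
G = -5
u = 8 (u = 4 - 4*(-1) = 4 + 4 = 8)
(G + u)*W(9, -3) = (-5 + 8)*(12 + 11*9) = 3*(12 + 99) = 3*111 = 333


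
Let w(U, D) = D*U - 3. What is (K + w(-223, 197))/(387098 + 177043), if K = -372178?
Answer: -138704/188047 ≈ -0.73760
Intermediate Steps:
w(U, D) = -3 + D*U
(K + w(-223, 197))/(387098 + 177043) = (-372178 + (-3 + 197*(-223)))/(387098 + 177043) = (-372178 + (-3 - 43931))/564141 = (-372178 - 43934)*(1/564141) = -416112*1/564141 = -138704/188047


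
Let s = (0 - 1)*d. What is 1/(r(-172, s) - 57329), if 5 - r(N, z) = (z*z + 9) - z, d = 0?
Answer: -1/57333 ≈ -1.7442e-5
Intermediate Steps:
s = 0 (s = (0 - 1)*0 = -1*0 = 0)
r(N, z) = -4 + z - z**2 (r(N, z) = 5 - ((z*z + 9) - z) = 5 - ((z**2 + 9) - z) = 5 - ((9 + z**2) - z) = 5 - (9 + z**2 - z) = 5 + (-9 + z - z**2) = -4 + z - z**2)
1/(r(-172, s) - 57329) = 1/((-4 + 0 - 1*0**2) - 57329) = 1/((-4 + 0 - 1*0) - 57329) = 1/((-4 + 0 + 0) - 57329) = 1/(-4 - 57329) = 1/(-57333) = -1/57333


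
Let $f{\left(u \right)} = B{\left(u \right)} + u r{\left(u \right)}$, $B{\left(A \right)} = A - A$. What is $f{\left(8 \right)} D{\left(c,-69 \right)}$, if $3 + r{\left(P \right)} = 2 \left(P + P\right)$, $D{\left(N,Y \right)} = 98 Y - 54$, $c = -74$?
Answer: $-1581312$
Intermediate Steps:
$B{\left(A \right)} = 0$
$D{\left(N,Y \right)} = -54 + 98 Y$
$r{\left(P \right)} = -3 + 4 P$ ($r{\left(P \right)} = -3 + 2 \left(P + P\right) = -3 + 2 \cdot 2 P = -3 + 4 P$)
$f{\left(u \right)} = u \left(-3 + 4 u\right)$ ($f{\left(u \right)} = 0 + u \left(-3 + 4 u\right) = u \left(-3 + 4 u\right)$)
$f{\left(8 \right)} D{\left(c,-69 \right)} = 8 \left(-3 + 4 \cdot 8\right) \left(-54 + 98 \left(-69\right)\right) = 8 \left(-3 + 32\right) \left(-54 - 6762\right) = 8 \cdot 29 \left(-6816\right) = 232 \left(-6816\right) = -1581312$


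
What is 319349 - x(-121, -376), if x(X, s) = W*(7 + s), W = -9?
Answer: 316028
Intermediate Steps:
x(X, s) = -63 - 9*s (x(X, s) = -9*(7 + s) = -63 - 9*s)
319349 - x(-121, -376) = 319349 - (-63 - 9*(-376)) = 319349 - (-63 + 3384) = 319349 - 1*3321 = 319349 - 3321 = 316028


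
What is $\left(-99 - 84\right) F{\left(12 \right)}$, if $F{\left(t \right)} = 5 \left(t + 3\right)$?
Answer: $-13725$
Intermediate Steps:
$F{\left(t \right)} = 15 + 5 t$ ($F{\left(t \right)} = 5 \left(3 + t\right) = 15 + 5 t$)
$\left(-99 - 84\right) F{\left(12 \right)} = \left(-99 - 84\right) \left(15 + 5 \cdot 12\right) = - 183 \left(15 + 60\right) = \left(-183\right) 75 = -13725$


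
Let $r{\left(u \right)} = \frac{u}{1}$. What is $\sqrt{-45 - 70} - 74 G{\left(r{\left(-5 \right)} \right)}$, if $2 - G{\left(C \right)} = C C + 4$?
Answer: $1998 + i \sqrt{115} \approx 1998.0 + 10.724 i$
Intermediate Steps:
$r{\left(u \right)} = u$ ($r{\left(u \right)} = u 1 = u$)
$G{\left(C \right)} = -2 - C^{2}$ ($G{\left(C \right)} = 2 - \left(C C + 4\right) = 2 - \left(C^{2} + 4\right) = 2 - \left(4 + C^{2}\right) = -2 - C^{2}$)
$\sqrt{-45 - 70} - 74 G{\left(r{\left(-5 \right)} \right)} = \sqrt{-45 - 70} - 74 \left(-2 - \left(-5\right)^{2}\right) = \sqrt{-115} - 74 \left(-2 - 25\right) = i \sqrt{115} - 74 \left(-2 - 25\right) = i \sqrt{115} - -1998 = i \sqrt{115} + 1998 = 1998 + i \sqrt{115}$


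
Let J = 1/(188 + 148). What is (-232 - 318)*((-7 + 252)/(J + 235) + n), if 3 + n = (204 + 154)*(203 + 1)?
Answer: -3171588853950/78961 ≈ -4.0167e+7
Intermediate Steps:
J = 1/336 ≈ 0.0029762
n = 73029 (n = -3 + (204 + 154)*(203 + 1) = -3 + 358*204 = -3 + 73032 = 73029)
(-232 - 318)*((-7 + 252)/(J + 235) + n) = (-232 - 318)*((-7 + 252)/(1/336 + 235) + 73029) = -550*(245/(78961/336) + 73029) = -550*(245*(336/78961) + 73029) = -550*(82320/78961 + 73029) = -550*5766525189/78961 = -3171588853950/78961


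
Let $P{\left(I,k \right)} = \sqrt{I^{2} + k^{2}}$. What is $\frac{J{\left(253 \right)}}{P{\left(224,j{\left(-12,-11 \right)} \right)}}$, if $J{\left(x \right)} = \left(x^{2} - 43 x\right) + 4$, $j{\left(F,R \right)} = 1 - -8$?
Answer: $\frac{53134 \sqrt{50257}}{50257} \approx 237.01$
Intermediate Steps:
$j{\left(F,R \right)} = 9$ ($j{\left(F,R \right)} = 1 + 8 = 9$)
$J{\left(x \right)} = 4 + x^{2} - 43 x$
$\frac{J{\left(253 \right)}}{P{\left(224,j{\left(-12,-11 \right)} \right)}} = \frac{4 + 253^{2} - 10879}{\sqrt{224^{2} + 9^{2}}} = \frac{4 + 64009 - 10879}{\sqrt{50176 + 81}} = \frac{53134}{\sqrt{50257}} = 53134 \frac{\sqrt{50257}}{50257} = \frac{53134 \sqrt{50257}}{50257}$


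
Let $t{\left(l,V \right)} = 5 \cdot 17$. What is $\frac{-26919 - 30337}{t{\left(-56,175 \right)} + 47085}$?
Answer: $- \frac{28628}{23585} \approx -1.2138$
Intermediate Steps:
$t{\left(l,V \right)} = 85$
$\frac{-26919 - 30337}{t{\left(-56,175 \right)} + 47085} = \frac{-26919 - 30337}{85 + 47085} = - \frac{57256}{47170} = \left(-57256\right) \frac{1}{47170} = - \frac{28628}{23585}$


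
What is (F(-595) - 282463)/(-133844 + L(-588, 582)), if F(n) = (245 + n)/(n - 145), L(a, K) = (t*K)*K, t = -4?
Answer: 20902227/110166760 ≈ 0.18973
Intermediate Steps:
L(a, K) = -4*K² (L(a, K) = (-4*K)*K = -4*K²)
F(n) = (245 + n)/(-145 + n)
(F(-595) - 282463)/(-133844 + L(-588, 582)) = ((245 - 595)/(-145 - 595) - 282463)/(-133844 - 4*582²) = (-350/(-740) - 282463)/(-133844 - 4*338724) = (-1/740*(-350) - 282463)/(-133844 - 1354896) = (35/74 - 282463)/(-1488740) = -20902227/74*(-1/1488740) = 20902227/110166760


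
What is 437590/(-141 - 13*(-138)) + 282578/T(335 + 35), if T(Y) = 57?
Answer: 8632352/1653 ≈ 5222.2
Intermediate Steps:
437590/(-141 - 13*(-138)) + 282578/T(335 + 35) = 437590/(-141 - 13*(-138)) + 282578/57 = 437590/(-141 + 1794) + 282578*(1/57) = 437590/1653 + 282578/57 = 8632352/1653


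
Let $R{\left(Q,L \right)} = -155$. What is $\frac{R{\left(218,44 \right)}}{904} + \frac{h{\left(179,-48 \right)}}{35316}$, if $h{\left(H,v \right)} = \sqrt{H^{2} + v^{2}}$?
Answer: $- \frac{155}{904} + \frac{\sqrt{34345}}{35316} \approx -0.16621$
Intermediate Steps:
$\frac{R{\left(218,44 \right)}}{904} + \frac{h{\left(179,-48 \right)}}{35316} = - \frac{155}{904} + \frac{\sqrt{179^{2} + \left(-48\right)^{2}}}{35316} = \left(-155\right) \frac{1}{904} + \sqrt{32041 + 2304} \cdot \frac{1}{35316} = - \frac{155}{904} + \sqrt{34345} \cdot \frac{1}{35316} = - \frac{155}{904} + \frac{\sqrt{34345}}{35316}$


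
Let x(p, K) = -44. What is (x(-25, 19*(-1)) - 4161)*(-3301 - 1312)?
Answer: 19397665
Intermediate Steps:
(x(-25, 19*(-1)) - 4161)*(-3301 - 1312) = (-44 - 4161)*(-3301 - 1312) = -4205*(-4613) = 19397665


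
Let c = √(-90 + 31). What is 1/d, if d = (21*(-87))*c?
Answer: I*√59/107793 ≈ 7.1258e-5*I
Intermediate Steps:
c = I*√59 (c = √(-59) = I*√59 ≈ 7.6811*I)
d = -1827*I*√59 (d = (21*(-87))*(I*√59) = -1827*I*√59 ≈ -14033.0*I)
1/d = 1/(-1827*I*√59) = I*√59/107793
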